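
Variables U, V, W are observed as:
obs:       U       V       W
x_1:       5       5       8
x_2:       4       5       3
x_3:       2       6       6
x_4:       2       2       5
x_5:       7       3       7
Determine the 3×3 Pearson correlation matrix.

Step 1 — column means:
  mean(U) = (5 + 4 + 2 + 2 + 7) / 5 = 20/5 = 4
  mean(V) = (5 + 5 + 6 + 2 + 3) / 5 = 21/5 = 4.2
  mean(W) = (8 + 3 + 6 + 5 + 7) / 5 = 29/5 = 5.8

Step 2 — sample variances and covariances s[i,j] = (1/(n-1)) · Σ_k (x_{k,i} - mean_i) · (x_{k,j} - mean_j), with n-1 = 4:
  s[U,U] = ((1)·(1) + (0)·(0) + (-2)·(-2) + (-2)·(-2) + (3)·(3)) / 4 = 18/4 = 4.5
  s[U,V] = ((1)·(0.8) + (0)·(0.8) + (-2)·(1.8) + (-2)·(-2.2) + (3)·(-1.2)) / 4 = -2/4 = -0.5
  s[U,W] = ((1)·(2.2) + (0)·(-2.8) + (-2)·(0.2) + (-2)·(-0.8) + (3)·(1.2)) / 4 = 7/4 = 1.75
  s[V,V] = ((0.8)·(0.8) + (0.8)·(0.8) + (1.8)·(1.8) + (-2.2)·(-2.2) + (-1.2)·(-1.2)) / 4 = 10.8/4 = 2.7
  s[V,W] = ((0.8)·(2.2) + (0.8)·(-2.8) + (1.8)·(0.2) + (-2.2)·(-0.8) + (-1.2)·(1.2)) / 4 = 0.2/4 = 0.05
  s[W,W] = ((2.2)·(2.2) + (-2.8)·(-2.8) + (0.2)·(0.2) + (-0.8)·(-0.8) + (1.2)·(1.2)) / 4 = 14.8/4 = 3.7
  Sample standard deviations s_i = √(s[i,i]):
  s(U) = √(4.5) = 2.1213
  s(V) = √(2.7) = 1.6432
  s(W) = √(3.7) = 1.9235

Step 3 — r_{ij} = s_{ij} / (s_i · s_j):
  r[U,U] = 1 (diagonal).
  r[U,V] = -0.5 / (2.1213 · 1.6432) = -0.5 / 3.4857 = -0.1434
  r[U,W] = 1.75 / (2.1213 · 1.9235) = 1.75 / 4.0804 = 0.4289
  r[V,V] = 1 (diagonal).
  r[V,W] = 0.05 / (1.6432 · 1.9235) = 0.05 / 3.1607 = 0.0158
  r[W,W] = 1 (diagonal).

R is symmetric with unit diagonal. Assembling:

R = [[1, -0.1434, 0.4289],
 [-0.1434, 1, 0.0158],
 [0.4289, 0.0158, 1]]


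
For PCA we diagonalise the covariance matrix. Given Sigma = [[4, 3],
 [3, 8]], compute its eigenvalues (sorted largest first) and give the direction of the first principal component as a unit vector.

Step 1 — characteristic polynomial of 2×2 Sigma:
  det(Sigma - λI) = λ² - trace · λ + det = 0.
  trace = 4 + 8 = 12, det = 4·8 - (3)² = 23.
Step 2 — discriminant:
  Δ = trace² - 4·det = 144 - 92 = 52.
Step 3 — eigenvalues:
  λ = (trace ± √Δ)/2 = (12 ± 7.2111)/2,
  λ_1 = 9.6056,  λ_2 = 2.3944.

Step 4 — unit eigenvector for λ_1: solve (Sigma - λ_1 I)v = 0. First row:
  (4 - 9.6056)·v_x + (3)·v_y = 0, i.e. (-5.6056)·v_x + (3)·v_y = 0,
  so v ∝ (b, λ_1 - a) = (3, 5.6056) = u.
  ||u|| = √((3)² + (5.6056)²) = √(40.4222) ≈ 6.3578,
  v_1 = u/||u|| ≈ (0.4719, 0.8817) (||v_1|| = 1).

λ_1 = 9.6056,  λ_2 = 2.3944;  v_1 ≈ (0.4719, 0.8817)


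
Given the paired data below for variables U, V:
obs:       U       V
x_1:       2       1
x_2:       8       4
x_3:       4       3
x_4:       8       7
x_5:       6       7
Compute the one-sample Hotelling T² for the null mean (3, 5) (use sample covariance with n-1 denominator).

Step 1 — sample mean vector:
  mean(U) = (2 + 8 + 4 + 8 + 6) / 5 = 28/5 = 5.6
  mean(V) = (1 + 4 + 3 + 7 + 7) / 5 = 22/5 = 4.4
  x̄ = (5.6, 4.4),  deviation x̄ - mu_0 = (5.6, 4.4) - (3, 5) = (2.6, -0.6).

Step 2 — sample covariance matrix, S[i,j] = (1/(n-1)) · Σ_k (x_{k,i} - mean_i) · (x_{k,j} - mean_j), divisor n-1 = 4:
  S[U,U] = ((-3.6)·(-3.6) + (2.4)·(2.4) + (-1.6)·(-1.6) + (2.4)·(2.4) + (0.4)·(0.4)) / 4 = 27.2/4 = 6.8
  S[U,V] = ((-3.6)·(-3.4) + (2.4)·(-0.4) + (-1.6)·(-1.4) + (2.4)·(2.6) + (0.4)·(2.6)) / 4 = 20.8/4 = 5.2
  S[V,V] = ((-3.4)·(-3.4) + (-0.4)·(-0.4) + (-1.4)·(-1.4) + (2.6)·(2.6) + (2.6)·(2.6)) / 4 = 27.2/4 = 6.8
  S = [[6.8, 5.2],
 [5.2, 6.8]].

Step 3 — invert S. det(S) = 6.8·6.8 - (5.2)² = 19.2.
  S^{-1} = (1/det) · [[d, -b], [-b, a]] = [[0.3542, -0.2708],
 [-0.2708, 0.3542]].

Step 4 — quadratic form (x̄ - mu_0)^T · S^{-1} · (x̄ - mu_0):
  S^{-1} · (x̄ - mu_0) = (1.0833, -0.9167),
  (x̄ - mu_0)^T · [...] = (2.6)·(1.0833) + (-0.6)·(-0.9167) = 3.3667.

Step 5 — scale by n: T² = 5 · 3.3667 = 16.8333.

T² ≈ 16.8333


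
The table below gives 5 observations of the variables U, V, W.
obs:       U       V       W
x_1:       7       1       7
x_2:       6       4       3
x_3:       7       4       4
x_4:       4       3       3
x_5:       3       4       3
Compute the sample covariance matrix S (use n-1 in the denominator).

Step 1 — column means:
  mean(U) = (7 + 6 + 7 + 4 + 3) / 5 = 27/5 = 5.4
  mean(V) = (1 + 4 + 4 + 3 + 4) / 5 = 16/5 = 3.2
  mean(W) = (7 + 3 + 4 + 3 + 3) / 5 = 20/5 = 4

Step 2 — sample covariance S[i,j] = (1/(n-1)) · Σ_k (x_{k,i} - mean_i) · (x_{k,j} - mean_j), with n-1 = 4.
  S[U,U] = ((1.6)·(1.6) + (0.6)·(0.6) + (1.6)·(1.6) + (-1.4)·(-1.4) + (-2.4)·(-2.4)) / 4 = 13.2/4 = 3.3
  S[U,V] = ((1.6)·(-2.2) + (0.6)·(0.8) + (1.6)·(0.8) + (-1.4)·(-0.2) + (-2.4)·(0.8)) / 4 = -3.4/4 = -0.85
  S[U,W] = ((1.6)·(3) + (0.6)·(-1) + (1.6)·(0) + (-1.4)·(-1) + (-2.4)·(-1)) / 4 = 8/4 = 2
  S[V,V] = ((-2.2)·(-2.2) + (0.8)·(0.8) + (0.8)·(0.8) + (-0.2)·(-0.2) + (0.8)·(0.8)) / 4 = 6.8/4 = 1.7
  S[V,W] = ((-2.2)·(3) + (0.8)·(-1) + (0.8)·(0) + (-0.2)·(-1) + (0.8)·(-1)) / 4 = -8/4 = -2
  S[W,W] = ((3)·(3) + (-1)·(-1) + (0)·(0) + (-1)·(-1) + (-1)·(-1)) / 4 = 12/4 = 3

S is symmetric (S[j,i] = S[i,j]). Assembling:

S = [[3.3, -0.85, 2],
 [-0.85, 1.7, -2],
 [2, -2, 3]]


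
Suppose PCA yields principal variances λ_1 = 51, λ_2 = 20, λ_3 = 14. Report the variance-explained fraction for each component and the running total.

Step 1 — total variance = trace(Sigma) = Σ λ_i = 51 + 20 + 14 = 85.

Step 2 — fraction explained by component i = λ_i / Σ λ:
  PC1: 51/85 = 0.6
  PC2: 20/85 = 0.2353
  PC3: 14/85 = 0.1647

Step 3 — cumulative fraction after k components = (λ_1 + ... + λ_k) / Σ λ:
  k = 1: 51/85 = 0.6
  k = 2: (51 + 20)/85 = 71/85 = 0.8353
  k = 3: (51 + 20 + 14)/85 = 85/85 = 1

Summary (fraction, with percent):

explained: PC1 0.6 (60%), PC2 0.2353 (23.53%), PC3 0.1647 (16.47%);  cumulative: 0.6, 0.8353, 1


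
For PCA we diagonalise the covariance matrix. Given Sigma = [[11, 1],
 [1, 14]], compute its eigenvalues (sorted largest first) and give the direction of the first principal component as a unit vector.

Step 1 — characteristic polynomial of 2×2 Sigma:
  det(Sigma - λI) = λ² - trace · λ + det = 0.
  trace = 11 + 14 = 25, det = 11·14 - (1)² = 153.
Step 2 — discriminant:
  Δ = trace² - 4·det = 625 - 612 = 13.
Step 3 — eigenvalues:
  λ = (trace ± √Δ)/2 = (25 ± 3.6056)/2,
  λ_1 = 14.3028,  λ_2 = 10.6972.

Step 4 — unit eigenvector for λ_1: solve (Sigma - λ_1 I)v = 0. First row:
  (11 - 14.3028)·v_x + (1)·v_y = 0, i.e. (-3.3028)·v_x + (1)·v_y = 0,
  so v ∝ (b, λ_1 - a) = (1, 3.3028) = u.
  ||u|| = √((1)² + (3.3028)²) = √(11.9083) ≈ 3.4508,
  v_1 = u/||u|| ≈ (0.2898, 0.9571) (||v_1|| = 1).

λ_1 = 14.3028,  λ_2 = 10.6972;  v_1 ≈ (0.2898, 0.9571)


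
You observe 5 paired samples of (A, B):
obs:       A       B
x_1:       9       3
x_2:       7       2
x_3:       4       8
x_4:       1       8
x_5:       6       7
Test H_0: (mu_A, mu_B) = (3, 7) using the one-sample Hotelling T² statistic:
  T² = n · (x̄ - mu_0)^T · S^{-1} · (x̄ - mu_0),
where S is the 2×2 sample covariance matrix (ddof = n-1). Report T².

Step 1 — sample mean vector:
  mean(A) = (9 + 7 + 4 + 1 + 6) / 5 = 27/5 = 5.4
  mean(B) = (3 + 2 + 8 + 8 + 7) / 5 = 28/5 = 5.6
  x̄ = (5.4, 5.6),  deviation x̄ - mu_0 = (5.4, 5.6) - (3, 7) = (2.4, -1.4).

Step 2 — sample covariance matrix, S[i,j] = (1/(n-1)) · Σ_k (x_{k,i} - mean_i) · (x_{k,j} - mean_j), divisor n-1 = 4:
  S[A,A] = ((3.6)·(3.6) + (1.6)·(1.6) + (-1.4)·(-1.4) + (-4.4)·(-4.4) + (0.6)·(0.6)) / 4 = 37.2/4 = 9.3
  S[A,B] = ((3.6)·(-2.6) + (1.6)·(-3.6) + (-1.4)·(2.4) + (-4.4)·(2.4) + (0.6)·(1.4)) / 4 = -28.2/4 = -7.05
  S[B,B] = ((-2.6)·(-2.6) + (-3.6)·(-3.6) + (2.4)·(2.4) + (2.4)·(2.4) + (1.4)·(1.4)) / 4 = 33.2/4 = 8.3
  S = [[9.3, -7.05],
 [-7.05, 8.3]].

Step 3 — invert S. det(S) = 9.3·8.3 - (-7.05)² = 27.4875.
  S^{-1} = (1/det) · [[d, -b], [-b, a]] = [[0.302, 0.2565],
 [0.2565, 0.3383]].

Step 4 — quadratic form (x̄ - mu_0)^T · S^{-1} · (x̄ - mu_0):
  S^{-1} · (x̄ - mu_0) = (0.3656, 0.1419),
  (x̄ - mu_0)^T · [...] = (2.4)·(0.3656) + (-1.4)·(0.1419) = 0.6789.

Step 5 — scale by n: T² = 5 · 0.6789 = 3.3943.

T² ≈ 3.3943


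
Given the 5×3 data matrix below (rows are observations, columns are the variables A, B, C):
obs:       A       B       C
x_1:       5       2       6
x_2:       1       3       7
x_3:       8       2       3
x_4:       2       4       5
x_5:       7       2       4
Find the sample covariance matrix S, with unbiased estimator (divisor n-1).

Step 1 — column means:
  mean(A) = (5 + 1 + 8 + 2 + 7) / 5 = 23/5 = 4.6
  mean(B) = (2 + 3 + 2 + 4 + 2) / 5 = 13/5 = 2.6
  mean(C) = (6 + 7 + 3 + 5 + 4) / 5 = 25/5 = 5

Step 2 — sample covariance S[i,j] = (1/(n-1)) · Σ_k (x_{k,i} - mean_i) · (x_{k,j} - mean_j), with n-1 = 4.
  S[A,A] = ((0.4)·(0.4) + (-3.6)·(-3.6) + (3.4)·(3.4) + (-2.6)·(-2.6) + (2.4)·(2.4)) / 4 = 37.2/4 = 9.3
  S[A,B] = ((0.4)·(-0.6) + (-3.6)·(0.4) + (3.4)·(-0.6) + (-2.6)·(1.4) + (2.4)·(-0.6)) / 4 = -8.8/4 = -2.2
  S[A,C] = ((0.4)·(1) + (-3.6)·(2) + (3.4)·(-2) + (-2.6)·(0) + (2.4)·(-1)) / 4 = -16/4 = -4
  S[B,B] = ((-0.6)·(-0.6) + (0.4)·(0.4) + (-0.6)·(-0.6) + (1.4)·(1.4) + (-0.6)·(-0.6)) / 4 = 3.2/4 = 0.8
  S[B,C] = ((-0.6)·(1) + (0.4)·(2) + (-0.6)·(-2) + (1.4)·(0) + (-0.6)·(-1)) / 4 = 2/4 = 0.5
  S[C,C] = ((1)·(1) + (2)·(2) + (-2)·(-2) + (0)·(0) + (-1)·(-1)) / 4 = 10/4 = 2.5

S is symmetric (S[j,i] = S[i,j]). Assembling:

S = [[9.3, -2.2, -4],
 [-2.2, 0.8, 0.5],
 [-4, 0.5, 2.5]]


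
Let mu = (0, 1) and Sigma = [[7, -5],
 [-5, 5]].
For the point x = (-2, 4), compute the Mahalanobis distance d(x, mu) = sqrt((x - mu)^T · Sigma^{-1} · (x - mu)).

Step 1 — centre the observation: (x - mu) = (-2, 3).

Step 2 — invert Sigma. det(Sigma) = 7·5 - (-5)² = 10.
  Sigma^{-1} = (1/det) · [[d, -b], [-b, a]] = [[0.5, 0.5],
 [0.5, 0.7]].

Step 3 — form the quadratic (x - mu)^T · Sigma^{-1} · (x - mu):
  Sigma^{-1} · (x - mu) = (0.5, 1.1).
  (x - mu)^T · [Sigma^{-1} · (x - mu)] = (-2)·(0.5) + (3)·(1.1) = 2.3.

Step 4 — take square root: d = √(2.3) ≈ 1.5166.

d(x, mu) = √(2.3) ≈ 1.5166


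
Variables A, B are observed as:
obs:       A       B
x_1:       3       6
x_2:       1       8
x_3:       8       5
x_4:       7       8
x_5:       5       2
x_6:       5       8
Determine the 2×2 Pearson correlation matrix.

Step 1 — column means:
  mean(A) = (3 + 1 + 8 + 7 + 5 + 5) / 6 = 29/6 = 4.8333
  mean(B) = (6 + 8 + 5 + 8 + 2 + 8) / 6 = 37/6 = 6.1667

Step 2 — sample variances and covariances s[i,j] = (1/(n-1)) · Σ_k (x_{k,i} - mean_i) · (x_{k,j} - mean_j), with n-1 = 5:
  s[A,A] = ((-1.8333)·(-1.8333) + (-3.8333)·(-3.8333) + (3.1667)·(3.1667) + (2.1667)·(2.1667) + (0.1667)·(0.1667) + (0.1667)·(0.1667)) / 5 = 32.8333/5 = 6.5667
  s[A,B] = ((-1.8333)·(-0.1667) + (-3.8333)·(1.8333) + (3.1667)·(-1.1667) + (2.1667)·(1.8333) + (0.1667)·(-4.1667) + (0.1667)·(1.8333)) / 5 = -6.8333/5 = -1.3667
  s[B,B] = ((-0.1667)·(-0.1667) + (1.8333)·(1.8333) + (-1.1667)·(-1.1667) + (1.8333)·(1.8333) + (-4.1667)·(-4.1667) + (1.8333)·(1.8333)) / 5 = 28.8333/5 = 5.7667
  Sample standard deviations s_i = √(s[i,i]):
  s(A) = √(6.5667) = 2.5626
  s(B) = √(5.7667) = 2.4014

Step 3 — r_{ij} = s_{ij} / (s_i · s_j):
  r[A,A] = 1 (diagonal).
  r[A,B] = -1.3667 / (2.5626 · 2.4014) = -1.3667 / 6.1537 = -0.2221
  r[B,B] = 1 (diagonal).

R is symmetric with unit diagonal. Assembling:

R = [[1, -0.2221],
 [-0.2221, 1]]


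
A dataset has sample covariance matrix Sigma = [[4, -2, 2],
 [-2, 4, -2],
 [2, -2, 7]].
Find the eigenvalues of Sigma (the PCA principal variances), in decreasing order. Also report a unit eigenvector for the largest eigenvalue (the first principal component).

Step 1 — characteristic polynomial p(λ) = det(λI - Sigma) = λ³ - tr·λ² + c_1·λ - det, where tr = trace, c_1 = sum of the principal 2×2 minors, det = det(Sigma):
  tr = 4 + 4 + 7 = 15,
  c_1 = (4·4 - (-2)²) + (4·7 - (2)²) + (4·7 - (-2)²) = 12 + 24 + 24 = 60,
  det = 4·(4·7 - (-2)²) - (-2)·((-2)·7 - (-2)·(2)) + (2)·((-2)·(-2) - 4·(2)) = 4·(24) - (-2)·(-10) + (2)·(-4) = 68.
  So p(λ) = λ³ - 15λ² + 60λ - 68.
Step 2 — look for an integer root (rational root theorem: any rational root is an integer divisor of 68). Testing λ = 2:
  p(2) = 8 - 60 + 120 - 68 = 0  ✓
  Dividing out (λ - 2): p(λ) = (λ - 2)(λ² - 13λ + 34).
Step 3 — remaining eigenvalues from the quadratic λ² - 13λ + 34 = 0:
  Δ = 13² - 4·34 = 169 - 136 = 33,  λ = (13 ± √33)/2 = (13 ± 5.7446)/2 ≈ 9.3723 or 3.6277.
  Sorted: λ_1 = 9.3723,  λ_2 = 3.6277,  λ_3 = 2  (check: sum = 15 = tr ✓).

Step 4 — unit eigenvector for λ_1 ≈ 9.3723: v spans the null space of (Sigma - λ_1 I), whose rows are
  r_1 = (-5.3723, -2, 2),  r_2 = (-2, -5.3723, -2),  r_3 = (2, -2, -2.3723).
  v is orthogonal to every row, so take v ∝ r_1 × r_2 = ((-2)·(-2) - (2)·(-5.3723), (2)·(-2) - (-5.3723)·(-2), (-5.3723)·(-5.3723) - (-2)·(-2)) ≈ (14.7446, -14.7446, 24.8614).
  Let u = (14.7446, -14.7446, 24.8614).
  ||u|| = √((14.7446)² + (-14.7446)² + (24.8614)²) = √(1052.8938) ≈ 32.4483,  v_1 = u/||u|| ≈ (0.4544, -0.4544, 0.7662) (||v_1|| = 1).

λ_1 = 9.3723,  λ_2 = 3.6277,  λ_3 = 2;  v_1 ≈ (0.4544, -0.4544, 0.7662)


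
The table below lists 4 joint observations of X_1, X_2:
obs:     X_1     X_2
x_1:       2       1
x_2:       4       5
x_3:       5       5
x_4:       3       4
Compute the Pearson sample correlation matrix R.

Step 1 — column means:
  mean(X_1) = (2 + 4 + 5 + 3) / 4 = 14/4 = 3.5
  mean(X_2) = (1 + 5 + 5 + 4) / 4 = 15/4 = 3.75

Step 2 — sample variances and covariances s[i,j] = (1/(n-1)) · Σ_k (x_{k,i} - mean_i) · (x_{k,j} - mean_j), with n-1 = 3:
  s[X_1,X_1] = ((-1.5)·(-1.5) + (0.5)·(0.5) + (1.5)·(1.5) + (-0.5)·(-0.5)) / 3 = 5/3 = 1.6667
  s[X_1,X_2] = ((-1.5)·(-2.75) + (0.5)·(1.25) + (1.5)·(1.25) + (-0.5)·(0.25)) / 3 = 6.5/3 = 2.1667
  s[X_2,X_2] = ((-2.75)·(-2.75) + (1.25)·(1.25) + (1.25)·(1.25) + (0.25)·(0.25)) / 3 = 10.75/3 = 3.5833
  Sample standard deviations s_i = √(s[i,i]):
  s(X_1) = √(1.6667) = 1.291
  s(X_2) = √(3.5833) = 1.893

Step 3 — r_{ij} = s_{ij} / (s_i · s_j):
  r[X_1,X_1] = 1 (diagonal).
  r[X_1,X_2] = 2.1667 / (1.291 · 1.893) = 2.1667 / 2.4438 = 0.8866
  r[X_2,X_2] = 1 (diagonal).

R is symmetric with unit diagonal. Assembling:

R = [[1, 0.8866],
 [0.8866, 1]]


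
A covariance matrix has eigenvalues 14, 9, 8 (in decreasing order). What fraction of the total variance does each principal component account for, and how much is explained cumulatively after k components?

Step 1 — total variance = trace(Sigma) = Σ λ_i = 14 + 9 + 8 = 31.

Step 2 — fraction explained by component i = λ_i / Σ λ:
  PC1: 14/31 = 0.4516
  PC2: 9/31 = 0.2903
  PC3: 8/31 = 0.2581

Step 3 — cumulative fraction after k components = (λ_1 + ... + λ_k) / Σ λ:
  k = 1: 14/31 = 0.4516
  k = 2: (14 + 9)/31 = 23/31 = 0.7419
  k = 3: (14 + 9 + 8)/31 = 31/31 = 1

Summary (fraction, with percent):

explained: PC1 0.4516 (45.16%), PC2 0.2903 (29.03%), PC3 0.2581 (25.81%);  cumulative: 0.4516, 0.7419, 1


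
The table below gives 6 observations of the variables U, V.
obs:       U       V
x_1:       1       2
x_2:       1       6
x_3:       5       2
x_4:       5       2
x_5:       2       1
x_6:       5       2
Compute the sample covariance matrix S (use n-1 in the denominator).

Step 1 — column means:
  mean(U) = (1 + 1 + 5 + 5 + 2 + 5) / 6 = 19/6 = 3.1667
  mean(V) = (2 + 6 + 2 + 2 + 1 + 2) / 6 = 15/6 = 2.5

Step 2 — sample covariance S[i,j] = (1/(n-1)) · Σ_k (x_{k,i} - mean_i) · (x_{k,j} - mean_j), with n-1 = 5.
  S[U,U] = ((-2.1667)·(-2.1667) + (-2.1667)·(-2.1667) + (1.8333)·(1.8333) + (1.8333)·(1.8333) + (-1.1667)·(-1.1667) + (1.8333)·(1.8333)) / 5 = 20.8333/5 = 4.1667
  S[U,V] = ((-2.1667)·(-0.5) + (-2.1667)·(3.5) + (1.8333)·(-0.5) + (1.8333)·(-0.5) + (-1.1667)·(-1.5) + (1.8333)·(-0.5)) / 5 = -7.5/5 = -1.5
  S[V,V] = ((-0.5)·(-0.5) + (3.5)·(3.5) + (-0.5)·(-0.5) + (-0.5)·(-0.5) + (-1.5)·(-1.5) + (-0.5)·(-0.5)) / 5 = 15.5/5 = 3.1

S is symmetric (S[j,i] = S[i,j]). Assembling:

S = [[4.1667, -1.5],
 [-1.5, 3.1]]


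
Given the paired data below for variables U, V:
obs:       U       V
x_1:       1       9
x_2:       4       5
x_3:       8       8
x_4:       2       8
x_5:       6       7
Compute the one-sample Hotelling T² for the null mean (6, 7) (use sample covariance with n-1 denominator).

Step 1 — sample mean vector:
  mean(U) = (1 + 4 + 8 + 2 + 6) / 5 = 21/5 = 4.2
  mean(V) = (9 + 5 + 8 + 8 + 7) / 5 = 37/5 = 7.4
  x̄ = (4.2, 7.4),  deviation x̄ - mu_0 = (4.2, 7.4) - (6, 7) = (-1.8, 0.4).

Step 2 — sample covariance matrix, S[i,j] = (1/(n-1)) · Σ_k (x_{k,i} - mean_i) · (x_{k,j} - mean_j), divisor n-1 = 4:
  S[U,U] = ((-3.2)·(-3.2) + (-0.2)·(-0.2) + (3.8)·(3.8) + (-2.2)·(-2.2) + (1.8)·(1.8)) / 4 = 32.8/4 = 8.2
  S[U,V] = ((-3.2)·(1.6) + (-0.2)·(-2.4) + (3.8)·(0.6) + (-2.2)·(0.6) + (1.8)·(-0.4)) / 4 = -4.4/4 = -1.1
  S[V,V] = ((1.6)·(1.6) + (-2.4)·(-2.4) + (0.6)·(0.6) + (0.6)·(0.6) + (-0.4)·(-0.4)) / 4 = 9.2/4 = 2.3
  S = [[8.2, -1.1],
 [-1.1, 2.3]].

Step 3 — invert S. det(S) = 8.2·2.3 - (-1.1)² = 17.65.
  S^{-1} = (1/det) · [[d, -b], [-b, a]] = [[0.1303, 0.0623],
 [0.0623, 0.4646]].

Step 4 — quadratic form (x̄ - mu_0)^T · S^{-1} · (x̄ - mu_0):
  S^{-1} · (x̄ - mu_0) = (-0.2096, 0.0737),
  (x̄ - mu_0)^T · [...] = (-1.8)·(-0.2096) + (0.4)·(0.0737) = 0.4068.

Step 5 — scale by n: T² = 5 · 0.4068 = 2.034.

T² ≈ 2.034


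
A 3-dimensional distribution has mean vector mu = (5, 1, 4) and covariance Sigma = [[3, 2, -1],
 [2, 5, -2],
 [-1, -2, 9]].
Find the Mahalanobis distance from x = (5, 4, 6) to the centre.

Step 1 — centre the observation: (x - mu) = (0, 3, 2).

Step 2 — invert Sigma (cofactor / det for 3×3, or solve directly):
  Sigma^{-1} = [[0.4556, -0.1778, 0.0111],
 [-0.1778, 0.2889, 0.0444],
 [0.0111, 0.0444, 0.1222]].

Step 3 — form the quadratic (x - mu)^T · Sigma^{-1} · (x - mu):
  Sigma^{-1} · (x - mu) = (-0.5111, 0.9556, 0.3778).
  (x - mu)^T · [Sigma^{-1} · (x - mu)] = (0)·(-0.5111) + (3)·(0.9556) + (2)·(0.3778) = 3.6222.

Step 4 — take square root: d = √(3.6222) ≈ 1.9032.

d(x, mu) = √(3.6222) ≈ 1.9032


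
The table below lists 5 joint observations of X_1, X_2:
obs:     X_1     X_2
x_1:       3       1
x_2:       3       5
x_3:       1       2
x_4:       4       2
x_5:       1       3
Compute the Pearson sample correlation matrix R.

Step 1 — column means:
  mean(X_1) = (3 + 3 + 1 + 4 + 1) / 5 = 12/5 = 2.4
  mean(X_2) = (1 + 5 + 2 + 2 + 3) / 5 = 13/5 = 2.6

Step 2 — sample variances and covariances s[i,j] = (1/(n-1)) · Σ_k (x_{k,i} - mean_i) · (x_{k,j} - mean_j), with n-1 = 4:
  s[X_1,X_1] = ((0.6)·(0.6) + (0.6)·(0.6) + (-1.4)·(-1.4) + (1.6)·(1.6) + (-1.4)·(-1.4)) / 4 = 7.2/4 = 1.8
  s[X_1,X_2] = ((0.6)·(-1.6) + (0.6)·(2.4) + (-1.4)·(-0.6) + (1.6)·(-0.6) + (-1.4)·(0.4)) / 4 = -0.2/4 = -0.05
  s[X_2,X_2] = ((-1.6)·(-1.6) + (2.4)·(2.4) + (-0.6)·(-0.6) + (-0.6)·(-0.6) + (0.4)·(0.4)) / 4 = 9.2/4 = 2.3
  Sample standard deviations s_i = √(s[i,i]):
  s(X_1) = √(1.8) = 1.3416
  s(X_2) = √(2.3) = 1.5166

Step 3 — r_{ij} = s_{ij} / (s_i · s_j):
  r[X_1,X_1] = 1 (diagonal).
  r[X_1,X_2] = -0.05 / (1.3416 · 1.5166) = -0.05 / 2.0347 = -0.0246
  r[X_2,X_2] = 1 (diagonal).

R is symmetric with unit diagonal. Assembling:

R = [[1, -0.0246],
 [-0.0246, 1]]


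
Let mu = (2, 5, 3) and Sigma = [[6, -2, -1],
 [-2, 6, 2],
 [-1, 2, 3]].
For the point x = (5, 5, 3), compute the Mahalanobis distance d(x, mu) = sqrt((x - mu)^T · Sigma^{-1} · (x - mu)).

Step 1 — centre the observation: (x - mu) = (3, 0, 0).

Step 2 — invert Sigma (cofactor / det for 3×3, or solve directly):
  Sigma^{-1} = [[0.1892, 0.0541, 0.027],
 [0.0541, 0.2297, -0.1351],
 [0.027, -0.1351, 0.4324]].

Step 3 — form the quadratic (x - mu)^T · Sigma^{-1} · (x - mu):
  Sigma^{-1} · (x - mu) = (0.5676, 0.1622, 0.0811).
  (x - mu)^T · [Sigma^{-1} · (x - mu)] = (3)·(0.5676) + (0)·(0.1622) + (0)·(0.0811) = 1.7027.

Step 4 — take square root: d = √(1.7027) ≈ 1.3049.

d(x, mu) = √(1.7027) ≈ 1.3049


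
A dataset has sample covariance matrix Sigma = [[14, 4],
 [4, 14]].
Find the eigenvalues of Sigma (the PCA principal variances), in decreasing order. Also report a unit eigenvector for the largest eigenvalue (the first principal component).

Step 1 — characteristic polynomial of 2×2 Sigma:
  det(Sigma - λI) = λ² - trace · λ + det = 0.
  trace = 14 + 14 = 28, det = 14·14 - (4)² = 180.
Step 2 — discriminant:
  Δ = trace² - 4·det = 784 - 720 = 64.
Step 3 — eigenvalues:
  λ = (trace ± √Δ)/2 = (28 ± 8)/2,
  λ_1 = 18,  λ_2 = 10.

Step 4 — unit eigenvector for λ_1: solve (Sigma - λ_1 I)v = 0. First row:
  (14 - 18)·v_x + (4)·v_y = 0, i.e. (-4)·v_x + (4)·v_y = 0,
  so v ∝ (b, λ_1 - a) = (4, 4) = u.
  ||u|| = √((4)² + (4)²) = √(32) ≈ 5.6569,
  v_1 = u/||u|| ≈ (0.7071, 0.7071) (||v_1|| = 1).

λ_1 = 18,  λ_2 = 10;  v_1 ≈ (0.7071, 0.7071)


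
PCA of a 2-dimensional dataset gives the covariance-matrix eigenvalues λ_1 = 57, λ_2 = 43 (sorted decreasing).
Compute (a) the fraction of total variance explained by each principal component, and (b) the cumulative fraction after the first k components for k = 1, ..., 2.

Step 1 — total variance = trace(Sigma) = Σ λ_i = 57 + 43 = 100.

Step 2 — fraction explained by component i = λ_i / Σ λ:
  PC1: 57/100 = 0.57
  PC2: 43/100 = 0.43

Step 3 — cumulative fraction after k components = (λ_1 + ... + λ_k) / Σ λ:
  k = 1: 57/100 = 0.57
  k = 2: (57 + 43)/100 = 100/100 = 1

Summary (fraction, with percent):

explained: PC1 0.57 (57%), PC2 0.43 (43%);  cumulative: 0.57, 1


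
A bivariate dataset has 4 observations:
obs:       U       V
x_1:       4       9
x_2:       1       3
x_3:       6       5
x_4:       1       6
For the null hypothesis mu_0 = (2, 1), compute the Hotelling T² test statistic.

Step 1 — sample mean vector:
  mean(U) = (4 + 1 + 6 + 1) / 4 = 12/4 = 3
  mean(V) = (9 + 3 + 5 + 6) / 4 = 23/4 = 5.75
  x̄ = (3, 5.75),  deviation x̄ - mu_0 = (3, 5.75) - (2, 1) = (1, 4.75).

Step 2 — sample covariance matrix, S[i,j] = (1/(n-1)) · Σ_k (x_{k,i} - mean_i) · (x_{k,j} - mean_j), divisor n-1 = 3:
  S[U,U] = ((1)·(1) + (-2)·(-2) + (3)·(3) + (-2)·(-2)) / 3 = 18/3 = 6
  S[U,V] = ((1)·(3.25) + (-2)·(-2.75) + (3)·(-0.75) + (-2)·(0.25)) / 3 = 6/3 = 2
  S[V,V] = ((3.25)·(3.25) + (-2.75)·(-2.75) + (-0.75)·(-0.75) + (0.25)·(0.25)) / 3 = 18.75/3 = 6.25
  S = [[6, 2],
 [2, 6.25]].

Step 3 — invert S. det(S) = 6·6.25 - (2)² = 33.5.
  S^{-1} = (1/det) · [[d, -b], [-b, a]] = [[0.1866, -0.0597],
 [-0.0597, 0.1791]].

Step 4 — quadratic form (x̄ - mu_0)^T · S^{-1} · (x̄ - mu_0):
  S^{-1} · (x̄ - mu_0) = (-0.097, 0.791),
  (x̄ - mu_0)^T · [...] = (1)·(-0.097) + (4.75)·(0.791) = 3.6604.

Step 5 — scale by n: T² = 4 · 3.6604 = 14.6418.

T² ≈ 14.6418


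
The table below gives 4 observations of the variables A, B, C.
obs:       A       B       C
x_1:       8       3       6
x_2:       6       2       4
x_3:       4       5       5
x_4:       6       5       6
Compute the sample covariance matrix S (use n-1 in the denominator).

Step 1 — column means:
  mean(A) = (8 + 6 + 4 + 6) / 4 = 24/4 = 6
  mean(B) = (3 + 2 + 5 + 5) / 4 = 15/4 = 3.75
  mean(C) = (6 + 4 + 5 + 6) / 4 = 21/4 = 5.25

Step 2 — sample covariance S[i,j] = (1/(n-1)) · Σ_k (x_{k,i} - mean_i) · (x_{k,j} - mean_j), with n-1 = 3.
  S[A,A] = ((2)·(2) + (0)·(0) + (-2)·(-2) + (0)·(0)) / 3 = 8/3 = 2.6667
  S[A,B] = ((2)·(-0.75) + (0)·(-1.75) + (-2)·(1.25) + (0)·(1.25)) / 3 = -4/3 = -1.3333
  S[A,C] = ((2)·(0.75) + (0)·(-1.25) + (-2)·(-0.25) + (0)·(0.75)) / 3 = 2/3 = 0.6667
  S[B,B] = ((-0.75)·(-0.75) + (-1.75)·(-1.75) + (1.25)·(1.25) + (1.25)·(1.25)) / 3 = 6.75/3 = 2.25
  S[B,C] = ((-0.75)·(0.75) + (-1.75)·(-1.25) + (1.25)·(-0.25) + (1.25)·(0.75)) / 3 = 2.25/3 = 0.75
  S[C,C] = ((0.75)·(0.75) + (-1.25)·(-1.25) + (-0.25)·(-0.25) + (0.75)·(0.75)) / 3 = 2.75/3 = 0.9167

S is symmetric (S[j,i] = S[i,j]). Assembling:

S = [[2.6667, -1.3333, 0.6667],
 [-1.3333, 2.25, 0.75],
 [0.6667, 0.75, 0.9167]]


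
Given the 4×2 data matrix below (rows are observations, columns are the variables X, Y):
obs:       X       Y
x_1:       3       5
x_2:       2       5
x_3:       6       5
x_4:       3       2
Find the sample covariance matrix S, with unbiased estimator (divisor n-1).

Step 1 — column means:
  mean(X) = (3 + 2 + 6 + 3) / 4 = 14/4 = 3.5
  mean(Y) = (5 + 5 + 5 + 2) / 4 = 17/4 = 4.25

Step 2 — sample covariance S[i,j] = (1/(n-1)) · Σ_k (x_{k,i} - mean_i) · (x_{k,j} - mean_j), with n-1 = 3.
  S[X,X] = ((-0.5)·(-0.5) + (-1.5)·(-1.5) + (2.5)·(2.5) + (-0.5)·(-0.5)) / 3 = 9/3 = 3
  S[X,Y] = ((-0.5)·(0.75) + (-1.5)·(0.75) + (2.5)·(0.75) + (-0.5)·(-2.25)) / 3 = 1.5/3 = 0.5
  S[Y,Y] = ((0.75)·(0.75) + (0.75)·(0.75) + (0.75)·(0.75) + (-2.25)·(-2.25)) / 3 = 6.75/3 = 2.25

S is symmetric (S[j,i] = S[i,j]). Assembling:

S = [[3, 0.5],
 [0.5, 2.25]]


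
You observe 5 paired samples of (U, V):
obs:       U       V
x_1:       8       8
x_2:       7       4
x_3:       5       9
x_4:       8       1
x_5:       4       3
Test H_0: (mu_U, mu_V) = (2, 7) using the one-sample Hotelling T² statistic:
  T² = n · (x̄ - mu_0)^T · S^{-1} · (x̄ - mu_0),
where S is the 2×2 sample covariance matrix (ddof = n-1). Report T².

Step 1 — sample mean vector:
  mean(U) = (8 + 7 + 5 + 8 + 4) / 5 = 32/5 = 6.4
  mean(V) = (8 + 4 + 9 + 1 + 3) / 5 = 25/5 = 5
  x̄ = (6.4, 5),  deviation x̄ - mu_0 = (6.4, 5) - (2, 7) = (4.4, -2).

Step 2 — sample covariance matrix, S[i,j] = (1/(n-1)) · Σ_k (x_{k,i} - mean_i) · (x_{k,j} - mean_j), divisor n-1 = 4:
  S[U,U] = ((1.6)·(1.6) + (0.6)·(0.6) + (-1.4)·(-1.4) + (1.6)·(1.6) + (-2.4)·(-2.4)) / 4 = 13.2/4 = 3.3
  S[U,V] = ((1.6)·(3) + (0.6)·(-1) + (-1.4)·(4) + (1.6)·(-4) + (-2.4)·(-2)) / 4 = -3/4 = -0.75
  S[V,V] = ((3)·(3) + (-1)·(-1) + (4)·(4) + (-4)·(-4) + (-2)·(-2)) / 4 = 46/4 = 11.5
  S = [[3.3, -0.75],
 [-0.75, 11.5]].

Step 3 — invert S. det(S) = 3.3·11.5 - (-0.75)² = 37.3875.
  S^{-1} = (1/det) · [[d, -b], [-b, a]] = [[0.3076, 0.0201],
 [0.0201, 0.0883]].

Step 4 — quadratic form (x̄ - mu_0)^T · S^{-1} · (x̄ - mu_0):
  S^{-1} · (x̄ - mu_0) = (1.3133, -0.0883),
  (x̄ - mu_0)^T · [...] = (4.4)·(1.3133) + (-2)·(-0.0883) = 5.9549.

Step 5 — scale by n: T² = 5 · 5.9549 = 29.7747.

T² ≈ 29.7747


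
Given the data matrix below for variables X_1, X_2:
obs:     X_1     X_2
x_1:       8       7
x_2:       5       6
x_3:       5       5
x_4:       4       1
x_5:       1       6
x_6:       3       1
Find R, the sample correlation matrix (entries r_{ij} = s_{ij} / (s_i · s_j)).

Step 1 — column means:
  mean(X_1) = (8 + 5 + 5 + 4 + 1 + 3) / 6 = 26/6 = 4.3333
  mean(X_2) = (7 + 6 + 5 + 1 + 6 + 1) / 6 = 26/6 = 4.3333

Step 2 — sample variances and covariances s[i,j] = (1/(n-1)) · Σ_k (x_{k,i} - mean_i) · (x_{k,j} - mean_j), with n-1 = 5:
  s[X_1,X_1] = ((3.6667)·(3.6667) + (0.6667)·(0.6667) + (0.6667)·(0.6667) + (-0.3333)·(-0.3333) + (-3.3333)·(-3.3333) + (-1.3333)·(-1.3333)) / 5 = 27.3333/5 = 5.4667
  s[X_1,X_2] = ((3.6667)·(2.6667) + (0.6667)·(1.6667) + (0.6667)·(0.6667) + (-0.3333)·(-3.3333) + (-3.3333)·(1.6667) + (-1.3333)·(-3.3333)) / 5 = 11.3333/5 = 2.2667
  s[X_2,X_2] = ((2.6667)·(2.6667) + (1.6667)·(1.6667) + (0.6667)·(0.6667) + (-3.3333)·(-3.3333) + (1.6667)·(1.6667) + (-3.3333)·(-3.3333)) / 5 = 35.3333/5 = 7.0667
  Sample standard deviations s_i = √(s[i,i]):
  s(X_1) = √(5.4667) = 2.3381
  s(X_2) = √(7.0667) = 2.6583

Step 3 — r_{ij} = s_{ij} / (s_i · s_j):
  r[X_1,X_1] = 1 (diagonal).
  r[X_1,X_2] = 2.2667 / (2.3381 · 2.6583) = 2.2667 / 6.2154 = 0.3647
  r[X_2,X_2] = 1 (diagonal).

R is symmetric with unit diagonal. Assembling:

R = [[1, 0.3647],
 [0.3647, 1]]


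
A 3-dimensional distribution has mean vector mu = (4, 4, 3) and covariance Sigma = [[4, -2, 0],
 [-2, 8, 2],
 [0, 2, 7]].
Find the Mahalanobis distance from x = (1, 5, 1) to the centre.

Step 1 — centre the observation: (x - mu) = (-3, 1, -2).

Step 2 — invert Sigma (cofactor / det for 3×3, or solve directly):
  Sigma^{-1} = [[0.2889, 0.0778, -0.0222],
 [0.0778, 0.1556, -0.0444],
 [-0.0222, -0.0444, 0.1556]].

Step 3 — form the quadratic (x - mu)^T · Sigma^{-1} · (x - mu):
  Sigma^{-1} · (x - mu) = (-0.7444, 0.0111, -0.2889).
  (x - mu)^T · [Sigma^{-1} · (x - mu)] = (-3)·(-0.7444) + (1)·(0.0111) + (-2)·(-0.2889) = 2.8222.

Step 4 — take square root: d = √(2.8222) ≈ 1.6799.

d(x, mu) = √(2.8222) ≈ 1.6799


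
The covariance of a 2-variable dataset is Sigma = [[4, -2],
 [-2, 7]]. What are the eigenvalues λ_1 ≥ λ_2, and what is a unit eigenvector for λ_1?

Step 1 — characteristic polynomial of 2×2 Sigma:
  det(Sigma - λI) = λ² - trace · λ + det = 0.
  trace = 4 + 7 = 11, det = 4·7 - (-2)² = 24.
Step 2 — discriminant:
  Δ = trace² - 4·det = 121 - 96 = 25.
Step 3 — eigenvalues:
  λ = (trace ± √Δ)/2 = (11 ± 5)/2,
  λ_1 = 8,  λ_2 = 3.

Step 4 — unit eigenvector for λ_1: solve (Sigma - λ_1 I)v = 0. First row:
  (4 - 8)·v_x + (-2)·v_y = 0, i.e. (-4)·v_x + (-2)·v_y = 0,
  so v ∝ (b, λ_1 - a) = (-2, 4); multiply by -1 so the first entry is positive: u = (2, -4).
  ||u|| = √((2)² + (-4)²) = √(20) ≈ 4.4721,
  v_1 = u/||u|| ≈ (0.4472, -0.8944) (||v_1|| = 1).

λ_1 = 8,  λ_2 = 3;  v_1 ≈ (0.4472, -0.8944)


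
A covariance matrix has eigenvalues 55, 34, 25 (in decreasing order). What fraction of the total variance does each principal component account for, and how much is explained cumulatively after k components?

Step 1 — total variance = trace(Sigma) = Σ λ_i = 55 + 34 + 25 = 114.

Step 2 — fraction explained by component i = λ_i / Σ λ:
  PC1: 55/114 = 0.4825
  PC2: 34/114 = 0.2982
  PC3: 25/114 = 0.2193

Step 3 — cumulative fraction after k components = (λ_1 + ... + λ_k) / Σ λ:
  k = 1: 55/114 = 0.4825
  k = 2: (55 + 34)/114 = 89/114 = 0.7807
  k = 3: (55 + 34 + 25)/114 = 114/114 = 1

Summary (fraction, with percent):

explained: PC1 0.4825 (48.25%), PC2 0.2982 (29.82%), PC3 0.2193 (21.93%);  cumulative: 0.4825, 0.7807, 1


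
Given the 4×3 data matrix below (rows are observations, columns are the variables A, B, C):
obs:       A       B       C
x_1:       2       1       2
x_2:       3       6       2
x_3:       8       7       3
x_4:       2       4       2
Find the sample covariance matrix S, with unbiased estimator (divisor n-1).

Step 1 — column means:
  mean(A) = (2 + 3 + 8 + 2) / 4 = 15/4 = 3.75
  mean(B) = (1 + 6 + 7 + 4) / 4 = 18/4 = 4.5
  mean(C) = (2 + 2 + 3 + 2) / 4 = 9/4 = 2.25

Step 2 — sample covariance S[i,j] = (1/(n-1)) · Σ_k (x_{k,i} - mean_i) · (x_{k,j} - mean_j), with n-1 = 3.
  S[A,A] = ((-1.75)·(-1.75) + (-0.75)·(-0.75) + (4.25)·(4.25) + (-1.75)·(-1.75)) / 3 = 24.75/3 = 8.25
  S[A,B] = ((-1.75)·(-3.5) + (-0.75)·(1.5) + (4.25)·(2.5) + (-1.75)·(-0.5)) / 3 = 16.5/3 = 5.5
  S[A,C] = ((-1.75)·(-0.25) + (-0.75)·(-0.25) + (4.25)·(0.75) + (-1.75)·(-0.25)) / 3 = 4.25/3 = 1.4167
  S[B,B] = ((-3.5)·(-3.5) + (1.5)·(1.5) + (2.5)·(2.5) + (-0.5)·(-0.5)) / 3 = 21/3 = 7
  S[B,C] = ((-3.5)·(-0.25) + (1.5)·(-0.25) + (2.5)·(0.75) + (-0.5)·(-0.25)) / 3 = 2.5/3 = 0.8333
  S[C,C] = ((-0.25)·(-0.25) + (-0.25)·(-0.25) + (0.75)·(0.75) + (-0.25)·(-0.25)) / 3 = 0.75/3 = 0.25

S is symmetric (S[j,i] = S[i,j]). Assembling:

S = [[8.25, 5.5, 1.4167],
 [5.5, 7, 0.8333],
 [1.4167, 0.8333, 0.25]]


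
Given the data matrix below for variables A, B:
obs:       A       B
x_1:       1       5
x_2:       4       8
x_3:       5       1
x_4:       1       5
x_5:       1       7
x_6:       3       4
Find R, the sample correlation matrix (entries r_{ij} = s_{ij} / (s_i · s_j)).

Step 1 — column means:
  mean(A) = (1 + 4 + 5 + 1 + 1 + 3) / 6 = 15/6 = 2.5
  mean(B) = (5 + 8 + 1 + 5 + 7 + 4) / 6 = 30/6 = 5

Step 2 — sample variances and covariances s[i,j] = (1/(n-1)) · Σ_k (x_{k,i} - mean_i) · (x_{k,j} - mean_j), with n-1 = 5:
  s[A,A] = ((-1.5)·(-1.5) + (1.5)·(1.5) + (2.5)·(2.5) + (-1.5)·(-1.5) + (-1.5)·(-1.5) + (0.5)·(0.5)) / 5 = 15.5/5 = 3.1
  s[A,B] = ((-1.5)·(0) + (1.5)·(3) + (2.5)·(-4) + (-1.5)·(0) + (-1.5)·(2) + (0.5)·(-1)) / 5 = -9/5 = -1.8
  s[B,B] = ((0)·(0) + (3)·(3) + (-4)·(-4) + (0)·(0) + (2)·(2) + (-1)·(-1)) / 5 = 30/5 = 6
  Sample standard deviations s_i = √(s[i,i]):
  s(A) = √(3.1) = 1.7607
  s(B) = √(6) = 2.4495

Step 3 — r_{ij} = s_{ij} / (s_i · s_j):
  r[A,A] = 1 (diagonal).
  r[A,B] = -1.8 / (1.7607 · 2.4495) = -1.8 / 4.3128 = -0.4174
  r[B,B] = 1 (diagonal).

R is symmetric with unit diagonal. Assembling:

R = [[1, -0.4174],
 [-0.4174, 1]]


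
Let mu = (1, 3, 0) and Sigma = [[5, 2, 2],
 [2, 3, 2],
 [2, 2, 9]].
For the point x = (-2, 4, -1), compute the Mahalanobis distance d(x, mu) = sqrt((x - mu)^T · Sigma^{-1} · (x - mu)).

Step 1 — centre the observation: (x - mu) = (-3, 1, -1).

Step 2 — invert Sigma (cofactor / det for 3×3, or solve directly):
  Sigma^{-1} = [[0.2771, -0.1687, -0.0241],
 [-0.1687, 0.494, -0.0723],
 [-0.0241, -0.0723, 0.1325]].

Step 3 — form the quadratic (x - mu)^T · Sigma^{-1} · (x - mu):
  Sigma^{-1} · (x - mu) = (-0.9759, 1.0723, -0.1325).
  (x - mu)^T · [Sigma^{-1} · (x - mu)] = (-3)·(-0.9759) + (1)·(1.0723) + (-1)·(-0.1325) = 4.1325.

Step 4 — take square root: d = √(4.1325) ≈ 2.0329.

d(x, mu) = √(4.1325) ≈ 2.0329


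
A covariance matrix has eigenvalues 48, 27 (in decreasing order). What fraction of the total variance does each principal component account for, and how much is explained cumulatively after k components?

Step 1 — total variance = trace(Sigma) = Σ λ_i = 48 + 27 = 75.

Step 2 — fraction explained by component i = λ_i / Σ λ:
  PC1: 48/75 = 0.64
  PC2: 27/75 = 0.36

Step 3 — cumulative fraction after k components = (λ_1 + ... + λ_k) / Σ λ:
  k = 1: 48/75 = 0.64
  k = 2: (48 + 27)/75 = 75/75 = 1

Summary (fraction, with percent):

explained: PC1 0.64 (64%), PC2 0.36 (36%);  cumulative: 0.64, 1


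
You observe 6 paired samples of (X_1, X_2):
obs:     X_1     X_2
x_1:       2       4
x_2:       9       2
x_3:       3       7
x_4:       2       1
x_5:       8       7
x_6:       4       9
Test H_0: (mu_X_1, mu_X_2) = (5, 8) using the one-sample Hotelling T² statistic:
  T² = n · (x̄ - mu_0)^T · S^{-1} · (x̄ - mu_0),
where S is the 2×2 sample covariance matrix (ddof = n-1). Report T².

Step 1 — sample mean vector:
  mean(X_1) = (2 + 9 + 3 + 2 + 8 + 4) / 6 = 28/6 = 4.6667
  mean(X_2) = (4 + 2 + 7 + 1 + 7 + 9) / 6 = 30/6 = 5
  x̄ = (4.6667, 5),  deviation x̄ - mu_0 = (4.6667, 5) - (5, 8) = (-0.3333, -3).

Step 2 — sample covariance matrix, S[i,j] = (1/(n-1)) · Σ_k (x_{k,i} - mean_i) · (x_{k,j} - mean_j), divisor n-1 = 5:
  S[X_1,X_1] = ((-2.6667)·(-2.6667) + (4.3333)·(4.3333) + (-1.6667)·(-1.6667) + (-2.6667)·(-2.6667) + (3.3333)·(3.3333) + (-0.6667)·(-0.6667)) / 5 = 47.3333/5 = 9.4667
  S[X_1,X_2] = ((-2.6667)·(-1) + (4.3333)·(-3) + (-1.6667)·(2) + (-2.6667)·(-4) + (3.3333)·(2) + (-0.6667)·(4)) / 5 = 1/5 = 0.2
  S[X_2,X_2] = ((-1)·(-1) + (-3)·(-3) + (2)·(2) + (-4)·(-4) + (2)·(2) + (4)·(4)) / 5 = 50/5 = 10
  S = [[9.4667, 0.2],
 [0.2, 10]].

Step 3 — invert S. det(S) = 9.4667·10 - (0.2)² = 94.6267.
  S^{-1} = (1/det) · [[d, -b], [-b, a]] = [[0.1057, -0.0021],
 [-0.0021, 0.1]].

Step 4 — quadratic form (x̄ - mu_0)^T · S^{-1} · (x̄ - mu_0):
  S^{-1} · (x̄ - mu_0) = (-0.0289, -0.2994),
  (x̄ - mu_0)^T · [...] = (-0.3333)·(-0.0289) + (-3)·(-0.2994) = 0.9079.

Step 5 — scale by n: T² = 6 · 0.9079 = 5.4474.

T² ≈ 5.4474


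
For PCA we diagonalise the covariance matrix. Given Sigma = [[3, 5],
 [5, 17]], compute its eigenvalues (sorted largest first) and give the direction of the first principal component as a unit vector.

Step 1 — characteristic polynomial of 2×2 Sigma:
  det(Sigma - λI) = λ² - trace · λ + det = 0.
  trace = 3 + 17 = 20, det = 3·17 - (5)² = 26.
Step 2 — discriminant:
  Δ = trace² - 4·det = 400 - 104 = 296.
Step 3 — eigenvalues:
  λ = (trace ± √Δ)/2 = (20 ± 17.2047)/2,
  λ_1 = 18.6023,  λ_2 = 1.3977.

Step 4 — unit eigenvector for λ_1: solve (Sigma - λ_1 I)v = 0. First row:
  (3 - 18.6023)·v_x + (5)·v_y = 0, i.e. (-15.6023)·v_x + (5)·v_y = 0,
  so v ∝ (b, λ_1 - a) = (5, 15.6023) = u.
  ||u|| = √((5)² + (15.6023)²) = √(268.4326) ≈ 16.3839,
  v_1 = u/||u|| ≈ (0.3052, 0.9523) (||v_1|| = 1).

λ_1 = 18.6023,  λ_2 = 1.3977;  v_1 ≈ (0.3052, 0.9523)


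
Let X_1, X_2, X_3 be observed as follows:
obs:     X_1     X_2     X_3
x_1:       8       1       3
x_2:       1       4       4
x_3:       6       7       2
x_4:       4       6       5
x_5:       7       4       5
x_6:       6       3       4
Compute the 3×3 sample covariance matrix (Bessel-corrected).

Step 1 — column means:
  mean(X_1) = (8 + 1 + 6 + 4 + 7 + 6) / 6 = 32/6 = 5.3333
  mean(X_2) = (1 + 4 + 7 + 6 + 4 + 3) / 6 = 25/6 = 4.1667
  mean(X_3) = (3 + 4 + 2 + 5 + 5 + 4) / 6 = 23/6 = 3.8333

Step 2 — sample covariance S[i,j] = (1/(n-1)) · Σ_k (x_{k,i} - mean_i) · (x_{k,j} - mean_j), with n-1 = 5.
  S[X_1,X_1] = ((2.6667)·(2.6667) + (-4.3333)·(-4.3333) + (0.6667)·(0.6667) + (-1.3333)·(-1.3333) + (1.6667)·(1.6667) + (0.6667)·(0.6667)) / 5 = 31.3333/5 = 6.2667
  S[X_1,X_2] = ((2.6667)·(-3.1667) + (-4.3333)·(-0.1667) + (0.6667)·(2.8333) + (-1.3333)·(1.8333) + (1.6667)·(-0.1667) + (0.6667)·(-1.1667)) / 5 = -9.3333/5 = -1.8667
  S[X_1,X_3] = ((2.6667)·(-0.8333) + (-4.3333)·(0.1667) + (0.6667)·(-1.8333) + (-1.3333)·(1.1667) + (1.6667)·(1.1667) + (0.6667)·(0.1667)) / 5 = -3.6667/5 = -0.7333
  S[X_2,X_2] = ((-3.1667)·(-3.1667) + (-0.1667)·(-0.1667) + (2.8333)·(2.8333) + (1.8333)·(1.8333) + (-0.1667)·(-0.1667) + (-1.1667)·(-1.1667)) / 5 = 22.8333/5 = 4.5667
  S[X_2,X_3] = ((-3.1667)·(-0.8333) + (-0.1667)·(0.1667) + (2.8333)·(-1.8333) + (1.8333)·(1.1667) + (-0.1667)·(1.1667) + (-1.1667)·(0.1667)) / 5 = -0.8333/5 = -0.1667
  S[X_3,X_3] = ((-0.8333)·(-0.8333) + (0.1667)·(0.1667) + (-1.8333)·(-1.8333) + (1.1667)·(1.1667) + (1.1667)·(1.1667) + (0.1667)·(0.1667)) / 5 = 6.8333/5 = 1.3667

S is symmetric (S[j,i] = S[i,j]). Assembling:

S = [[6.2667, -1.8667, -0.7333],
 [-1.8667, 4.5667, -0.1667],
 [-0.7333, -0.1667, 1.3667]]


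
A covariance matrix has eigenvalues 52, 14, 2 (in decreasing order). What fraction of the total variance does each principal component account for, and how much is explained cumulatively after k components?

Step 1 — total variance = trace(Sigma) = Σ λ_i = 52 + 14 + 2 = 68.

Step 2 — fraction explained by component i = λ_i / Σ λ:
  PC1: 52/68 = 0.7647
  PC2: 14/68 = 0.2059
  PC3: 2/68 = 0.0294

Step 3 — cumulative fraction after k components = (λ_1 + ... + λ_k) / Σ λ:
  k = 1: 52/68 = 0.7647
  k = 2: (52 + 14)/68 = 66/68 = 0.9706
  k = 3: (52 + 14 + 2)/68 = 68/68 = 1

Summary (fraction, with percent):

explained: PC1 0.7647 (76.47%), PC2 0.2059 (20.59%), PC3 0.0294 (2.94%);  cumulative: 0.7647, 0.9706, 1


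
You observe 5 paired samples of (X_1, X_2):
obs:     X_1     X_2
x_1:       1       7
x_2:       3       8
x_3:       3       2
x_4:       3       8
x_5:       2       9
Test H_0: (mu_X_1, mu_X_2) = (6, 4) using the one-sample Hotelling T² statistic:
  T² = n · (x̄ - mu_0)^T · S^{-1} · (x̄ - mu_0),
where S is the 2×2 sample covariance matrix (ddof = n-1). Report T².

Step 1 — sample mean vector:
  mean(X_1) = (1 + 3 + 3 + 3 + 2) / 5 = 12/5 = 2.4
  mean(X_2) = (7 + 8 + 2 + 8 + 9) / 5 = 34/5 = 6.8
  x̄ = (2.4, 6.8),  deviation x̄ - mu_0 = (2.4, 6.8) - (6, 4) = (-3.6, 2.8).

Step 2 — sample covariance matrix, S[i,j] = (1/(n-1)) · Σ_k (x_{k,i} - mean_i) · (x_{k,j} - mean_j), divisor n-1 = 4:
  S[X_1,X_1] = ((-1.4)·(-1.4) + (0.6)·(0.6) + (0.6)·(0.6) + (0.6)·(0.6) + (-0.4)·(-0.4)) / 4 = 3.2/4 = 0.8
  S[X_1,X_2] = ((-1.4)·(0.2) + (0.6)·(1.2) + (0.6)·(-4.8) + (0.6)·(1.2) + (-0.4)·(2.2)) / 4 = -2.6/4 = -0.65
  S[X_2,X_2] = ((0.2)·(0.2) + (1.2)·(1.2) + (-4.8)·(-4.8) + (1.2)·(1.2) + (2.2)·(2.2)) / 4 = 30.8/4 = 7.7
  S = [[0.8, -0.65],
 [-0.65, 7.7]].

Step 3 — invert S. det(S) = 0.8·7.7 - (-0.65)² = 5.7375.
  S^{-1} = (1/det) · [[d, -b], [-b, a]] = [[1.342, 0.1133],
 [0.1133, 0.1394]].

Step 4 — quadratic form (x̄ - mu_0)^T · S^{-1} · (x̄ - mu_0):
  S^{-1} · (x̄ - mu_0) = (-4.5142, -0.0174),
  (x̄ - mu_0)^T · [...] = (-3.6)·(-4.5142) + (2.8)·(-0.0174) = 16.2022.

Step 5 — scale by n: T² = 5 · 16.2022 = 81.0109.

T² ≈ 81.0109
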